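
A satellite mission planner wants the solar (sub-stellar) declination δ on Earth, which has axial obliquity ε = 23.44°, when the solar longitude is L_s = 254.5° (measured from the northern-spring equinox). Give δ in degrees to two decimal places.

δ = -22.54°

sin δ = sin ε · sin L_s = sin 23.44° × sin 254.5° = -0.383321.
δ = arcsin(-0.383321) = -22.54°.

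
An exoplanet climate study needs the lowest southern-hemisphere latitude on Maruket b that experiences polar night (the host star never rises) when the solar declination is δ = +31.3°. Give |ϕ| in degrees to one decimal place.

|ϕ| = 58.7°

Polar night requires cos h₀ = −tan ϕ tan δ ≥ 1, i.e. tan ϕ tan δ ≤ −1.
The boundary is |tan ϕ| · |tan δ| = 1, so |ϕ| = 90° − |δ| = 90° − 31.3° = 58.7° in the southern hemisphere.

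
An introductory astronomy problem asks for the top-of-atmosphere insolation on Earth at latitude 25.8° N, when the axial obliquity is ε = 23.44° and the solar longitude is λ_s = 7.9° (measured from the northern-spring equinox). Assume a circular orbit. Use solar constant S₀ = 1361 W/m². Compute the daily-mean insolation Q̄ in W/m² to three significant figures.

Solar declination: sin δ = sin ε · sin λ_s = sin 23.44° × sin 7.9° = 0.05467, so δ = +3.134°.
cos H₀ = −tan(+25.8°) tan(+3.134°) = -0.0265, H₀ = 1.5973 rad.
Bracket: H₀ sin φ sin δ + cos φ cos δ sin H₀ = 1.5973×0.43523×0.05467 + 0.90032×0.99850×0.99965 = 0.038006 + 0.898655 = 0.936661.
Q̄ = (S₀/π) × [bracket] = (1361/π) × 0.936661 = 405.8 W/m².

Q̄ ≈ 406 W/m²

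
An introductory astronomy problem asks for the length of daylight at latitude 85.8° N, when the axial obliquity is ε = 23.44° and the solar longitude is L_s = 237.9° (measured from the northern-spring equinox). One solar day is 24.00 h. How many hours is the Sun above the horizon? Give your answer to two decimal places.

Solar declination: sin δ = sin ε · sin L_s = sin 23.44° × sin 237.9° = -0.33698, so δ = -19.693°.
cos h₀ = −tan ϕ · tan δ = 4.8738 ≥ 1, so the Sun never rises (polar night) and h₀ = 0.
Daylight = 2h₀/(2π) × 24.00 h = (0.0000/π) × 24.00 = 0.00 h.

0.00 h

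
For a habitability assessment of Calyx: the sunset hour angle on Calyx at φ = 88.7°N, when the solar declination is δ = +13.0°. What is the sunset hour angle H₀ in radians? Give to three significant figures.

Sunrise equation: cos H₀ = −tan φ · tan δ = -10.1735 ≤ −1, so the host star never sets (polar day) and H₀ = π.

H₀ = 3.14 rad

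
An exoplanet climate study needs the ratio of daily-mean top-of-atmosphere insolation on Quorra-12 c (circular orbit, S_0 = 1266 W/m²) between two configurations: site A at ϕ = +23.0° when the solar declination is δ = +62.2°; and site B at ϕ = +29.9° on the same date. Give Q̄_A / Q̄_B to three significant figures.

— Configuration A (ϕ=+23.0°):
cos h₀ = −tan(+23.0°) tan(+62.200°) = -0.8051, h₀ = 2.5066 rad.
Bracket: h₀ sin ϕ sin δ + cos ϕ cos δ sin h₀ = 2.5066×0.39073×0.88458 + 0.92050×0.46639×0.59316 = 0.866361 + 0.254651 = 1.121012.
Q̄ = (S_0/π) × [bracket] = (1266/π) × 1.121012 = 451.75 W/m².
— Configuration B (ϕ=+29.9°):
cos h₀ = −tan(+29.9°) tan(+62.200°) = -1.0906 ≤ −1 ⇒ polar day, h₀ = π.
Bracket: h₀ sin ϕ sin δ + cos ϕ cos δ sin h₀ = 3.1416×0.49849×0.88458 + 0.86690×0.46639×0.00000 = 1.385302 + 0.000000 = 1.385302.
Q̄ = (S_0/π) × [bracket] = (1266/π) × 1.385302 = 558.25 W/m².
Ratio Q̄_A / Q̄_B = 451.75 / 558.25 = 0.8092.

Q̄_A / Q̄_B ≈ 0.809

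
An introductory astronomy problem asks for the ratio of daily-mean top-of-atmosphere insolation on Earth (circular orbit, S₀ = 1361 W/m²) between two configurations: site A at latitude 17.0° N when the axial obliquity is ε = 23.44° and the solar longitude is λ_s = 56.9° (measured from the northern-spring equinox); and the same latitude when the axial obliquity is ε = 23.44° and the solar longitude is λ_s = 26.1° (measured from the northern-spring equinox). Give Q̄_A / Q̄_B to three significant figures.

— Configuration A (φ=+17.0°):
Solar declination: sin δ = sin ε · sin λ_s = sin 23.44° × sin 56.9° = 0.33323, so δ = +19.465°.
cos H₀ = −tan(+17.0°) tan(+19.465°) = -0.1081, H₀ = 1.6791 rad.
Bracket: H₀ sin φ sin δ + cos φ cos δ sin H₀ = 1.6791×0.29237×0.33323 + 0.95630×0.94284×0.99414 = 0.163589 + 0.896354 = 1.059943.
Q̄ = (S₀/π) × [bracket] = (1361/π) × 1.059943 = 459.19 W/m².
— Configuration B (φ=+17.0°):
Solar declination: sin δ = sin ε · sin λ_s = sin 23.44° × sin 26.1° = 0.17500, so δ = +10.079°.
cos H₀ = −tan(+17.0°) tan(+10.079°) = -0.0543, H₀ = 1.6252 rad.
Bracket: H₀ sin φ sin δ + cos φ cos δ sin H₀ = 1.6252×0.29237×0.17500 + 0.95630×0.98457×0.99852 = 0.083153 + 0.940151 = 1.023304.
Q̄ = (S₀/π) × [bracket] = (1361/π) × 1.023304 = 443.32 W/m².
Ratio Q̄_A / Q̄_B = 459.19 / 443.32 = 1.036.

Q̄_A / Q̄_B ≈ 1.04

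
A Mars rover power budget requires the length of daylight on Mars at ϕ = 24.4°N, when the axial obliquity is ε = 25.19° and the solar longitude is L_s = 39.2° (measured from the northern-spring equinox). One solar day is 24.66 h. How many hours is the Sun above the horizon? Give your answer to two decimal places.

Solar declination: sin δ = sin ε · sin L_s = sin 25.19° × sin 39.2° = 0.26901, so δ = +15.605°.
cos h₀ = −tan ϕ · tan δ = −tan(+24.4°) × tan(+15.605°) = -0.1267, so h₀ = 1.6978 rad = 97.28°.
Daylight = 2h₀/(2π) × 24.66 h = (1.6978/π) × 24.66 = 13.33 h.

13.33 h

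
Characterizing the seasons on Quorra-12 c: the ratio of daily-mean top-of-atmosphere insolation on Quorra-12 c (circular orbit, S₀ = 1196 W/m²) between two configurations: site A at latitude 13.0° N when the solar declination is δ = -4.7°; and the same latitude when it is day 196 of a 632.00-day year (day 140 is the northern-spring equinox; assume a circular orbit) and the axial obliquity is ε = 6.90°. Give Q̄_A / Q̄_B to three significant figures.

Q̄_A / Q̄_B ≈ 0.947

— Configuration A (φ=+13.0°):
cos H₀ = −tan(+13.0°) tan(-4.700°) = 0.0190, H₀ = 1.5518 rad.
Bracket: H₀ sin φ sin δ + cos φ cos δ sin H₀ = 1.5518×0.22495×-0.08194 + 0.97437×0.99664×0.99982 = -0.028603 + 0.970921 = 0.942318.
Q̄ = (S₀/π) × [bracket] = (1196/π) × 0.942318 = 358.74 W/m².
— Configuration B (φ=+13.0°):
Solar longitude: λ_s = 360° × (196 − 140)/632.00 = 31.899°.
sin δ = sin 6.90° × sin 31.899° = 0.06348, so δ = +3.640°.
cos H₀ = −tan(+13.0°) tan(+3.640°) = -0.0147, H₀ = 1.5855 rad.
Bracket: H₀ sin φ sin δ + cos φ cos δ sin H₀ = 1.5855×0.22495×0.06348 + 0.97437×0.99798×0.99989 = 0.022641 + 0.972295 = 0.994936.
Q̄ = (S₀/π) × [bracket] = (1196/π) × 0.994936 = 378.77 W/m².
Ratio Q̄_A / Q̄_B = 358.74 / 378.77 = 0.9471.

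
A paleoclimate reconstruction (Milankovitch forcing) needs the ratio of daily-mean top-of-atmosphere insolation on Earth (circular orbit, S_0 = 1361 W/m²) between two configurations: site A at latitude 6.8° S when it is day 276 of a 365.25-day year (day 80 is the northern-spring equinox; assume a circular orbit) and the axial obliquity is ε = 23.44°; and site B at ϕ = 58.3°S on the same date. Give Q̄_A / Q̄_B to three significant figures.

— Configuration A (ϕ=-6.8°):
Solar longitude: L_s = 360° × (276 − 80)/365.25 = 193.183°.
sin δ = sin 23.44° × sin 193.183° = -0.09072, so δ = -5.205°.
cos h₀ = −tan(-6.8°) tan(-5.205°) = -0.0109, h₀ = 1.5817 rad.
Bracket: h₀ sin ϕ sin δ + cos ϕ cos δ sin h₀ = 1.5817×-0.11840×-0.09072 + 0.99297×0.99588×0.99994 = 0.016989 + 0.988820 = 1.005809.
Q̄ = (S_0/π) × [bracket] = (1361/π) × 1.005809 = 435.74 W/m².
— Configuration B (ϕ=-58.3°):
cos h₀ = −tan(-58.3°) tan(-5.205°) = -0.1475, h₀ = 1.7188 rad.
Bracket: h₀ sin ϕ sin δ + cos ϕ cos δ sin h₀ = 1.7188×-0.85081×-0.09072 + 0.52547×0.99588×0.98906 = 0.132666 + 0.517580 = 0.650246.
Q̄ = (S_0/π) × [bracket] = (1361/π) × 0.650246 = 281.70 W/m².
Ratio Q̄_A / Q̄_B = 435.74 / 281.70 = 1.547.

Q̄_A / Q̄_B ≈ 1.55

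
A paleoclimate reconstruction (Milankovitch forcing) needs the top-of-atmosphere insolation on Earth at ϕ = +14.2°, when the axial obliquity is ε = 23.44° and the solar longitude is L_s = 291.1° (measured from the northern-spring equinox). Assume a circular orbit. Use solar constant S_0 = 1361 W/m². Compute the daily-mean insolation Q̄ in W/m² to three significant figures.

Q̄ ≈ 330 W/m²

Solar declination: sin δ = sin ε · sin L_s = sin 23.44° × sin 291.1° = -0.37112, so δ = -21.785°.
cos h₀ = −tan(+14.2°) tan(-21.785°) = 0.1011, h₀ = 1.4695 rad.
Bracket: h₀ sin ϕ sin δ + cos ϕ cos δ sin h₀ = 1.4695×0.24531×-0.37112 + 0.96945×0.92859×0.99487 = -0.133782 + 0.895603 = 0.761821.
Q̄ = (S_0/π) × [bracket] = (1361/π) × 0.761821 = 330.0 W/m².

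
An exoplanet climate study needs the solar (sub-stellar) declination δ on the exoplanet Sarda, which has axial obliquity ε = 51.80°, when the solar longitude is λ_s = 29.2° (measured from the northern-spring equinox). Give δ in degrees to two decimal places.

δ = +22.54°

sin δ = sin ε · sin λ_s = sin 51.80° × sin 29.2° = 0.383388.
δ = arcsin(0.383388) = +22.54°.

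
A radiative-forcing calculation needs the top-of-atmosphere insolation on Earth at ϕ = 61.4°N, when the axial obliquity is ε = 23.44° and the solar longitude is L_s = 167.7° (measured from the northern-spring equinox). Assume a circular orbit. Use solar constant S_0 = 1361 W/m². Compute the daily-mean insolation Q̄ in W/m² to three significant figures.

Q̄ ≈ 260 W/m²

Solar declination: sin δ = sin ε · sin L_s = sin 23.44° × sin 167.7° = 0.08474, so δ = +4.861°.
cos h₀ = −tan(+61.4°) tan(+4.861°) = -0.1560, h₀ = 1.7274 rad.
Bracket: h₀ sin ϕ sin δ + cos ϕ cos δ sin h₀ = 1.7274×0.87798×0.08474 + 0.47869×0.99640×0.98776 = 0.128519 + 0.471129 = 0.599648.
Q̄ = (S_0/π) × [bracket] = (1361/π) × 0.599648 = 259.8 W/m².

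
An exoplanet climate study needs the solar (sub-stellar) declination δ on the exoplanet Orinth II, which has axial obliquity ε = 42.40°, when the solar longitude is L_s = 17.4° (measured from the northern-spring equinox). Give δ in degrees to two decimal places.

δ = +11.63°

sin δ = sin ε · sin L_s = sin 42.40° × sin 17.4° = 0.201644.
δ = arcsin(0.201644) = +11.63°.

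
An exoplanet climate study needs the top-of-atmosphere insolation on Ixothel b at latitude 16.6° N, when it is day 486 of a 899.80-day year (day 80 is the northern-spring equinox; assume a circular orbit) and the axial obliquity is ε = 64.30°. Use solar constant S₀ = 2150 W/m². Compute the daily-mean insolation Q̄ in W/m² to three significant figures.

Q̄ ≈ 717 W/m²

Solar longitude: λ_s = 360° × (486 − 80)/899.80 = 162.436°.
sin δ = sin 64.30° × sin 162.436° = 0.27192, so δ = +15.778°.
cos H₀ = −tan(+16.6°) tan(+15.778°) = -0.0842, H₀ = 1.6551 rad.
Bracket: H₀ sin φ sin δ + cos φ cos δ sin H₀ = 1.6551×0.28569×0.27192 + 0.95832×0.96232×0.99645 = 0.128576 + 0.918937 = 1.047513.
Q̄ = (S₀/π) × [bracket] = (2150/π) × 1.047513 = 716.9 W/m².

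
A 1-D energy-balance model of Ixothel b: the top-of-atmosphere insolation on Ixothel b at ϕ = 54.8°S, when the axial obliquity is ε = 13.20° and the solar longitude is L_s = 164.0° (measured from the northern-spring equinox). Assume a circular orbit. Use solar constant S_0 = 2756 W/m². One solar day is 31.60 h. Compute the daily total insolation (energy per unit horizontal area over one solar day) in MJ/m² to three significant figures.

49.6 MJ/m²

Solar declination: sin δ = sin ε · sin L_s = sin 13.20° × sin 164.0° = 0.06294, so δ = +3.609°.
cos h₀ = −tan(-54.8°) tan(+3.609°) = 0.0894, h₀ = 1.4813 rad.
Bracket: h₀ sin ϕ sin δ + cos ϕ cos δ sin h₀ = 1.4813×-0.81714×0.06294 + 0.57643×0.99802×0.99600 = -0.076184 + 0.572988 = 0.496804.
Q̄ = (S_0/π) × [bracket] = (2756/π) × 0.496804 = 435.83 W/m².
Daily total = Q̄ × 31.60 h × 3600 s/h = 435.83 × 31.60 × 3600 / 10⁶ = 49.58 MJ/m².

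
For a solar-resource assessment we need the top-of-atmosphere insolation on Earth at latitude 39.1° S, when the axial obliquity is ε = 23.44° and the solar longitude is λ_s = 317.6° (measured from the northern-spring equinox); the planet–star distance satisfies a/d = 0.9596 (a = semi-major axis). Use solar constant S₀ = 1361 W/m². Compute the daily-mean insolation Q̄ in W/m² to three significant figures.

Solar declination: sin δ = sin ε · sin λ_s = sin 23.44° × sin 317.6° = -0.26823, so δ = -15.559°.
cos H₀ = −tan(-39.1°) tan(-15.559°) = -0.2263, H₀ = 1.7990 rad.
Bracket: H₀ sin φ sin δ + cos φ cos δ sin H₀ = 1.7990×-0.63068×-0.26823 + 0.77605×0.96335×0.97406 = 0.304332 + 0.728215 = 1.032547.
Inverse-square distance factor (a/d)² = 0.9596² = 0.920832.
Q̄ = (S₀/π) × 0.920832 × [bracket] = (1361/π) × 0.920832 × 1.032547 = 411.9 W/m².

Q̄ ≈ 412 W/m²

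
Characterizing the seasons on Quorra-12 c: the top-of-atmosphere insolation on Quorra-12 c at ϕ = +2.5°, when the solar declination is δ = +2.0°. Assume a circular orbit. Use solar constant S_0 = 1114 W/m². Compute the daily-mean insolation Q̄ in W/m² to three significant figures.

Q̄ ≈ 355 W/m²

cos h₀ = −tan(+2.5°) tan(+2.000°) = -0.0015, h₀ = 1.5723 rad.
Bracket: h₀ sin ϕ sin δ + cos ϕ cos δ sin h₀ = 1.5723×0.04362×0.03490 + 0.99905×0.99939×1.00000 = 0.002394 + 0.998441 = 1.000835.
Q̄ = (S_0/π) × [bracket] = (1114/π) × 1.000835 = 354.9 W/m².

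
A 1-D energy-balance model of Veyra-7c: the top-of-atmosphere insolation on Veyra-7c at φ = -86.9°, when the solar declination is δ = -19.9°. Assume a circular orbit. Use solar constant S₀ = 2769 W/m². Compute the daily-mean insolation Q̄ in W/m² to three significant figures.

Q̄ ≈ 941 W/m²

cos H₀ = −tan(-86.9°) tan(-19.900°) = -6.6840 ≤ −1 ⇒ polar day, H₀ = π.
Bracket: H₀ sin φ sin δ + cos φ cos δ sin H₀ = 3.1416×-0.99854×-0.34038 + 0.05408×0.94029×0.00000 = 1.067777 + 0.000000 = 1.067777.
Q̄ = (S₀/π) × [bracket] = (2769/π) × 1.067777 = 941.1 W/m².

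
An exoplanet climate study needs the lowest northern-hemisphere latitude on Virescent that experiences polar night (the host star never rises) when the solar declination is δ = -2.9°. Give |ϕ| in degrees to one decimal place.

Polar night requires cos h₀ = −tan ϕ tan δ ≥ 1, i.e. tan ϕ tan δ ≤ −1.
The boundary is |tan ϕ| · |tan δ| = 1, so |ϕ| = 90° − |δ| = 90° − 2.9° = 87.1° in the northern hemisphere.

|ϕ| = 87.1°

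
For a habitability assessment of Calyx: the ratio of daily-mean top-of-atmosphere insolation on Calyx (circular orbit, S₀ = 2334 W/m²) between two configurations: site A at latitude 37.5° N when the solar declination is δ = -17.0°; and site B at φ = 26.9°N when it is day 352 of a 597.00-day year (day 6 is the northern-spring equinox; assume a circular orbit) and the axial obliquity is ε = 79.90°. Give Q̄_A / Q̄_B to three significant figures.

— Configuration A (φ=+37.5°):
cos H₀ = −tan(+37.5°) tan(-17.000°) = 0.2346, H₀ = 1.3340 rad.
Bracket: H₀ sin φ sin δ + cos φ cos δ sin H₀ = 1.3340×0.60876×-0.29237 + 0.79335×0.95630×0.97209 = -0.237430 + 0.737506 = 0.500076.
Q̄ = (S₀/π) × [bracket] = (2334/π) × 0.500076 = 371.52 W/m².
— Configuration B (φ=+26.9°):
Solar longitude: λ_s = 360° × (352 − 6)/597.00 = 208.643°.
sin δ = sin 79.90° × sin 208.643° = -0.47193, so δ = -28.159°.
cos H₀ = −tan(+26.9°) tan(-28.159°) = 0.2716, H₀ = 1.2958 rad.
Bracket: H₀ sin φ sin δ + cos φ cos δ sin H₀ = 1.2958×0.45243×-0.47193 + 0.89180×0.88164×0.96242 = -0.276673 + 0.756699 = 0.480026.
Q̄ = (S₀/π) × [bracket] = (2334/π) × 0.480026 = 356.63 W/m².
Ratio Q̄_A / Q̄_B = 371.52 / 356.63 = 1.042.

Q̄_A / Q̄_B ≈ 1.04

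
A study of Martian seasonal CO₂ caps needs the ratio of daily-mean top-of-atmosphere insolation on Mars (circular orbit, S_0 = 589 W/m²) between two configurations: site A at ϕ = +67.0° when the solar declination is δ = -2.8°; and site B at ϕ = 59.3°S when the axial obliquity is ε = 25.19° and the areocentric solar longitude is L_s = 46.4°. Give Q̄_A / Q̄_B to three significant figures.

— Configuration A (ϕ=+67.0°):
cos h₀ = −tan(+67.0°) tan(-2.800°) = 0.1152, h₀ = 1.4553 rad.
Bracket: h₀ sin ϕ sin δ + cos ϕ cos δ sin h₀ = 1.4553×0.92050×-0.04885 + 0.39073×0.99881×0.99334 = -0.065440 + 0.387666 = 0.322226.
Q̄ = (S_0/π) × [bracket] = (589/π) × 0.322226 = 60.412 W/m².
— Configuration B (ϕ=-59.3°):
sin δ = sin 25.19° × sin 46.4° = 0.30822, so δ = +17.952°.
cos h₀ = −tan(-59.3°) tan(+17.952°) = 0.5457, h₀ = 0.9936 rad.
Bracket: h₀ sin ϕ sin δ + cos ϕ cos δ sin h₀ = 0.9936×-0.85985×0.30822 + 0.51054×0.95131×0.83800 = -0.263327 + 0.407001 = 0.143674.
Q̄ = (S_0/π) × [bracket] = (589/π) × 0.143674 = 26.937 W/m².
Ratio Q̄_A / Q̄_B = 60.412 / 26.937 = 2.243.

Q̄_A / Q̄_B ≈ 2.24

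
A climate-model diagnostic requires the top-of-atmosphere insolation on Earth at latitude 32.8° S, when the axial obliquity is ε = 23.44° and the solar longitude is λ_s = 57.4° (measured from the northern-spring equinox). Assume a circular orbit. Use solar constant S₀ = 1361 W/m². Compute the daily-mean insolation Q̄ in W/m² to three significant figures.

Q̄ ≈ 229 W/m²

Solar declination: sin δ = sin ε · sin λ_s = sin 23.44° × sin 57.4° = 0.33512, so δ = +19.580°.
cos H₀ = −tan(-32.8°) tan(+19.580°) = 0.2292, H₀ = 1.3395 rad.
Bracket: H₀ sin φ sin δ + cos φ cos δ sin H₀ = 1.3395×-0.54171×0.33512 + 0.84057×0.94218×0.97337 = -0.243170 + 0.770878 = 0.527708.
Q̄ = (S₀/π) × [bracket] = (1361/π) × 0.527708 = 228.6 W/m².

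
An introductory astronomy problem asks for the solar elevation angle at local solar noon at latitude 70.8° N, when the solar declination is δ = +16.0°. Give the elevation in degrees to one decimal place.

At local noon the hour angle is zero, so the zenith angle equals |φ − δ| = |+70.8° − (+16.000°)| = 54.800°.
Elevation = 90° − 54.800° = 35.2°.

35.2°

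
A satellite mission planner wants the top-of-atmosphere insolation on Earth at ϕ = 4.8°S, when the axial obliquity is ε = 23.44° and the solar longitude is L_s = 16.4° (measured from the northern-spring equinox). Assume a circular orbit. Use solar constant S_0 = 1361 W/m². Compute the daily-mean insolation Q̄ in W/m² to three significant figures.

Solar declination: sin δ = sin ε · sin L_s = sin 23.44° × sin 16.4° = 0.11231, so δ = +6.449°.
cos h₀ = −tan(-4.8°) tan(+6.449°) = 0.0095, h₀ = 1.5613 rad.
Bracket: h₀ sin ϕ sin δ + cos ϕ cos δ sin h₀ = 1.5613×-0.08368×0.11231 + 0.99649×0.99367×0.99995 = -0.014673 + 0.990133 = 0.975460.
Q̄ = (S_0/π) × [bracket] = (1361/π) × 0.975460 = 422.6 W/m².

Q̄ ≈ 423 W/m²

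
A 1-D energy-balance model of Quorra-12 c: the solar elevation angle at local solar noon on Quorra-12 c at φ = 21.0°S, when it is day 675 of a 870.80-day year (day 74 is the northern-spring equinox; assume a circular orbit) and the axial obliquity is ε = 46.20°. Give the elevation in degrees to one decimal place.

Solar longitude: λ_s = 360° × (675 − 74)/870.80 = 248.461°.
sin δ = sin 46.20° × sin 248.461° = -0.67136, so δ = -42.172°.
At local noon the hour angle is zero, so the zenith angle equals |φ − δ| = |-21.0° − (-42.172°)| = 21.172°.
Elevation = 90° − 21.172° = 68.8°.

68.8°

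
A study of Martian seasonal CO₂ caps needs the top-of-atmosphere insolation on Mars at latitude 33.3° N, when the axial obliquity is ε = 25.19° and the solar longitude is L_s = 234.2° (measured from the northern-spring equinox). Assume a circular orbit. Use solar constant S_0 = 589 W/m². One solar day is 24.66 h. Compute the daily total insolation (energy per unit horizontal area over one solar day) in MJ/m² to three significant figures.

Solar declination: sin δ = sin ε · sin L_s = sin 25.19° × sin 234.2° = -0.34521, so δ = -20.194°.
cos h₀ = −tan(+33.3°) tan(-20.194°) = 0.2416, h₀ = 1.3268 rad.
Bracket: h₀ sin ϕ sin δ + cos ϕ cos δ sin h₀ = 1.3268×0.54902×-0.34521 + 0.83581×0.93853×0.97037 = -0.251465 + 0.761190 = 0.509725.
Q̄ = (S_0/π) × [bracket] = (589/π) × 0.509725 = 95.566 W/m².
Daily total = Q̄ × 24.66 h × 3600 s/h = 95.566 × 24.66 × 3600 / 10⁶ = 8.484 MJ/m².

8.48 MJ/m²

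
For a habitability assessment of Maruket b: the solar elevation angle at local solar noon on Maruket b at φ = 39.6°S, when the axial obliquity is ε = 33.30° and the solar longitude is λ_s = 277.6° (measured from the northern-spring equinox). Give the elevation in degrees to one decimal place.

83.4°

Solar declination: sin δ = sin ε · sin λ_s = sin 33.30° × sin 277.6° = -0.54420, so δ = -32.970°.
At local noon the hour angle is zero, so the zenith angle equals |φ − δ| = |-39.6° − (-32.970°)| = 6.630°.
Elevation = 90° − 6.630° = 83.4°.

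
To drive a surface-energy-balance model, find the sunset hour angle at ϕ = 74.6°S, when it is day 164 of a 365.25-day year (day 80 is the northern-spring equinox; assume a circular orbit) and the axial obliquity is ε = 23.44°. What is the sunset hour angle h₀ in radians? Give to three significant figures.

h₀ = 0.00 rad

Solar longitude: L_s = 360° × (164 − 80)/365.25 = 82.793°.
sin δ = sin 23.44° × sin 82.793° = 0.39465, so δ = +23.244°.
cos h₀ = −tan ϕ · tan δ = 1.5593 ≥ 1, so the Sun never rises (polar night) and h₀ = 0.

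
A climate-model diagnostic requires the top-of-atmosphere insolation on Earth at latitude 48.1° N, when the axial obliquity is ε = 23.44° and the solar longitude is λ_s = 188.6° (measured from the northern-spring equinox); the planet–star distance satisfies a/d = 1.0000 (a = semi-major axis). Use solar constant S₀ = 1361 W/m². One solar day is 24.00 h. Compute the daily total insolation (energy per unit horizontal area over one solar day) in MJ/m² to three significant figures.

22.4 MJ/m²

Solar declination: sin δ = sin ε · sin λ_s = sin 23.44° × sin 188.6° = -0.05948, so δ = -3.410°.
cos H₀ = −tan(+48.1°) tan(-3.410°) = 0.0664, H₀ = 1.5043 rad.
Bracket: H₀ sin φ sin δ + cos φ cos δ sin H₀ = 1.5043×0.74431×-0.05948 + 0.66783×0.99823×0.99779 = -0.066598 + 0.665175 = 0.598577.
Inverse-square distance factor (a/d)² = 1.0000² = 1.000000.
Q̄ = (S₀/π) × [bracket] = (1361/π) × 0.598577 = 259.32 W/m².
Daily total = Q̄ × 24.00 h × 3600 s/h = 259.32 × 24.00 × 3600 / 10⁶ = 22.41 MJ/m².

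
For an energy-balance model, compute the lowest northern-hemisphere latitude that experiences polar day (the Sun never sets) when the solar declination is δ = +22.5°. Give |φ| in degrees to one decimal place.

Polar day requires cos H₀ = −tan φ tan δ ≤ −1, i.e. tan φ tan δ ≥ 1.
The boundary is |tan φ| · |tan δ| = 1, so |φ| = 90° − |δ| = 90° − 22.5° = 67.5° in the northern hemisphere.

|φ| = 67.5°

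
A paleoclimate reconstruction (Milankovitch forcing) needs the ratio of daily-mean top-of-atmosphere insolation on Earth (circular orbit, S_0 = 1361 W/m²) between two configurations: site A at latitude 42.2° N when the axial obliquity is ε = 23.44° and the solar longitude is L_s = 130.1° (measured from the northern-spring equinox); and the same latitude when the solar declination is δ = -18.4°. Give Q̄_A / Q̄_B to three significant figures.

Q̄_A / Q̄_B ≈ 2.63

— Configuration A (ϕ=+42.2°):
Solar declination: sin δ = sin ε · sin L_s = sin 23.44° × sin 130.1° = 0.30428, so δ = +17.715°.
cos h₀ = −tan(+42.2°) tan(+17.715°) = -0.2896, h₀ = 1.8646 rad.
Bracket: h₀ sin ϕ sin δ + cos ϕ cos δ sin h₀ = 1.8646×0.67172×0.30428 + 0.74080×0.95258×0.95714 = 0.381107 + 0.675426 = 1.056533.
Q̄ = (S_0/π) × [bracket] = (1361/π) × 1.056533 = 457.71 W/m².
— Configuration B (ϕ=+42.2°):
cos h₀ = −tan(+42.2°) tan(-18.400°) = 0.3016, h₀ = 1.2644 rad.
Bracket: h₀ sin ϕ sin δ + cos ϕ cos δ sin h₀ = 1.2644×0.67172×-0.31565 + 0.74080×0.94888×0.95342 = -0.268089 + 0.670188 = 0.402099.
Q̄ = (S_0/π) × [bracket] = (1361/π) × 0.402099 = 174.20 W/m².
Ratio Q̄_A / Q̄_B = 457.71 / 174.20 = 2.627.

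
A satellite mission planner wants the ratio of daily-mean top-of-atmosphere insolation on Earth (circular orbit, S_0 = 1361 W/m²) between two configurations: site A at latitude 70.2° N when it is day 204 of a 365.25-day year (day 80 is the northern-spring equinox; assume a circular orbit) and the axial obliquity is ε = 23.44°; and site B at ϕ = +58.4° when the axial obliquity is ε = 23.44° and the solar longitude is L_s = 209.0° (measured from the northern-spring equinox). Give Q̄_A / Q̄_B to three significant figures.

Q̄_A / Q̄_B ≈ 3.52

— Configuration A (ϕ=+70.2°):
Solar longitude: L_s = 360° × (204 − 80)/365.25 = 122.218°.
sin δ = sin 23.44° × sin 122.218° = 0.33654, so δ = +19.666°.
cos h₀ = −tan(+70.2°) tan(+19.666°) = -0.9927, h₀ = 3.0205 rad.
Bracket: h₀ sin ϕ sin δ + cos ϕ cos δ sin h₀ = 3.0205×0.94088×0.33654 + 0.33874×0.94167×0.12076 = 0.956422 + 0.038520 = 0.994942.
Q̄ = (S_0/π) × [bracket] = (1361/π) × 0.994942 = 431.03 W/m².
— Configuration B (ϕ=+58.4°):
Solar declination: sin δ = sin ε · sin L_s = sin 23.44° × sin 209.0° = -0.19285, so δ = -11.119°.
cos h₀ = −tan(+58.4°) tan(-11.119°) = 0.3195, h₀ = 1.2456 rad.
Bracket: h₀ sin ϕ sin δ + cos ϕ cos δ sin h₀ = 1.2456×0.85173×-0.19285 + 0.52399×0.98123×0.94760 = -0.204597 + 0.487213 = 0.282616.
Q̄ = (S_0/π) × [bracket] = (1361/π) × 0.282616 = 122.43 W/m².
Ratio Q̄_A / Q̄_B = 431.03 / 122.43 = 3.521.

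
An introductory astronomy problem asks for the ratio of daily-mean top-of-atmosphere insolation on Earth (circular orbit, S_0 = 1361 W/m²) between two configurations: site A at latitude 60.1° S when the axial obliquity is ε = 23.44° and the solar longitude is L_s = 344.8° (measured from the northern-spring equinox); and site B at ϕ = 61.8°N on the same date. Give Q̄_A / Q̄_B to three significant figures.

— Configuration A (ϕ=-60.1°):
Solar declination: sin δ = sin ε · sin L_s = sin 23.44° × sin 344.8° = -0.10430, so δ = -5.987°.
cos h₀ = −tan(-60.1°) tan(-5.987°) = -0.1824, h₀ = 1.7542 rad.
Bracket: h₀ sin ϕ sin δ + cos ϕ cos δ sin h₀ = 1.7542×-0.86690×-0.10430 + 0.49849×0.99455×0.98323 = 0.158611 + 0.487459 = 0.646070.
Q̄ = (S_0/π) × [bracket] = (1361/π) × 0.646070 = 279.89 W/m².
— Configuration B (ϕ=+61.8°):
cos h₀ = −tan(+61.8°) tan(-5.987°) = 0.1956, h₀ = 1.3739 rad.
Bracket: h₀ sin ϕ sin δ + cos ϕ cos δ sin h₀ = 1.3739×0.88130×-0.10430 + 0.47255×0.99455×0.98069 = -0.126288 + 0.460899 = 0.334611.
Q̄ = (S_0/π) × [bracket] = (1361/π) × 0.334611 = 144.96 W/m².
Ratio Q̄_A / Q̄_B = 279.89 / 144.96 = 1.931.

Q̄_A / Q̄_B ≈ 1.93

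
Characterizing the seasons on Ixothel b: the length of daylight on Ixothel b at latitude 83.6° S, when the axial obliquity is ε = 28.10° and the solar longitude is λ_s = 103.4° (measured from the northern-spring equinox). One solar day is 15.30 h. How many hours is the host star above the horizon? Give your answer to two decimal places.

Solar declination: sin δ = sin ε · sin λ_s = sin 28.10° × sin 103.4° = 0.45819, so δ = +27.270°.
cos H₀ = −tan φ · tan δ = 4.5956 ≥ 1, so the host star never rises (polar night) and H₀ = 0.
Daylight = 2H₀/(2π) × 15.30 h = (0.0000/π) × 15.30 = 0.00 h.

0.00 h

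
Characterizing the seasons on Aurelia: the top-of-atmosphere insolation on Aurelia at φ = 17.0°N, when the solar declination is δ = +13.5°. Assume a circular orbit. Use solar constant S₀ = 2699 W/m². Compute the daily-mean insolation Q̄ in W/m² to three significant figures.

Q̄ ≈ 893 W/m²

cos H₀ = −tan(+17.0°) tan(+13.500°) = -0.0734, H₀ = 1.6443 rad.
Bracket: H₀ sin φ sin δ + cos φ cos δ sin H₀ = 1.6443×0.29237×0.23345 + 0.95630×0.97237×0.99730 = 0.112230 + 0.927367 = 1.039597.
Q̄ = (S₀/π) × [bracket] = (2699/π) × 1.039597 = 893.1 W/m².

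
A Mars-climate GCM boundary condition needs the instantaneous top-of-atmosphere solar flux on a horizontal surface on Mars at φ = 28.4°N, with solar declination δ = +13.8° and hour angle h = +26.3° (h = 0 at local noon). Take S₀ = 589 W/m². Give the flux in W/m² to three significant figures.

518 W/m²

cos θ_z = sin φ sin δ + cos φ cos δ cos h = 0.113452 + 0.765830 = 0.879282.
Flux = S₀ · cos θ_z = 589 × 0.879282 = 517.9 W/m².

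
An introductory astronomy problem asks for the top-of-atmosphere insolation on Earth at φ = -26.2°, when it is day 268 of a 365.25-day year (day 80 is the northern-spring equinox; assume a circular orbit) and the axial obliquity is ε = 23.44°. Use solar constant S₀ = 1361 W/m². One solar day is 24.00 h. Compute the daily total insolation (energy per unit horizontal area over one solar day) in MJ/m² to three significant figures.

Solar longitude: λ_s = 360° × (268 − 80)/365.25 = 185.298°.
sin δ = sin 23.44° × sin 185.298° = -0.03673, so δ = -2.105°.
cos H₀ = −tan(-26.2°) tan(-2.105°) = -0.0181, H₀ = 1.5889 rad.
Bracket: H₀ sin φ sin δ + cos φ cos δ sin H₀ = 1.5889×-0.44151×-0.03673 + 0.89726×0.99933×0.99984 = 0.025767 + 0.896515 = 0.922282.
Q̄ = (S₀/π) × [bracket] = (1361/π) × 0.922282 = 399.55 W/m².
Daily total = Q̄ × 24.00 h × 3600 s/h = 399.55 × 24.00 × 3600 / 10⁶ = 34.52 MJ/m².

34.5 MJ/m²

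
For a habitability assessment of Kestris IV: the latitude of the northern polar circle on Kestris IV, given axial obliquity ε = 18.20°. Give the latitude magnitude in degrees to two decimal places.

The polar circle is the lowest latitude that experiences at least one full rotation of continuous daylight at the northern-summer solstice; it lies at |φ| = 90° − ε = 90° − 18.20° = 71.80°.

71.80°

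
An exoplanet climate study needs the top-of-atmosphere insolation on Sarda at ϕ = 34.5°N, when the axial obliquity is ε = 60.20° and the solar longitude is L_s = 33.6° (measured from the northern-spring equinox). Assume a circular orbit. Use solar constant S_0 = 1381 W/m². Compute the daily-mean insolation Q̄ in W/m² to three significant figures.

Q̄ ≈ 528 W/m²

Solar declination: sin δ = sin ε · sin L_s = sin 60.20° × sin 33.6° = 0.48021, so δ = +28.699°.
cos h₀ = −tan(+34.5°) tan(+28.699°) = -0.3763, h₀ = 1.9566 rad.
Bracket: h₀ sin ϕ sin δ + cos ϕ cos δ sin h₀ = 1.9566×0.56641×0.48021 + 0.82413×0.87715×0.92651 = 0.532187 + 0.669761 = 1.201948.
Q̄ = (S_0/π) × [bracket] = (1381/π) × 1.201948 = 528.4 W/m².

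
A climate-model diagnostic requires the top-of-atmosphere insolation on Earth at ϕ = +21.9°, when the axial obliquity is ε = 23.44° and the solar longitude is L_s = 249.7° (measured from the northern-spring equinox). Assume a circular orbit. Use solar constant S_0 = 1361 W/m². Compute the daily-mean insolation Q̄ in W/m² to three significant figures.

Solar declination: sin δ = sin ε · sin L_s = sin 23.44° × sin 249.7° = -0.37308, so δ = -21.906°.
cos h₀ = −tan(+21.9°) tan(-21.906°) = 0.1616, h₀ = 1.4084 rad.
Bracket: h₀ sin ϕ sin δ + cos ϕ cos δ sin h₀ = 1.4084×0.37299×-0.37308 + 0.92784×0.92780×0.98685 = -0.195986 + 0.849530 = 0.653544.
Q̄ = (S_0/π) × [bracket] = (1361/π) × 0.653544 = 283.1 W/m².

Q̄ ≈ 283 W/m²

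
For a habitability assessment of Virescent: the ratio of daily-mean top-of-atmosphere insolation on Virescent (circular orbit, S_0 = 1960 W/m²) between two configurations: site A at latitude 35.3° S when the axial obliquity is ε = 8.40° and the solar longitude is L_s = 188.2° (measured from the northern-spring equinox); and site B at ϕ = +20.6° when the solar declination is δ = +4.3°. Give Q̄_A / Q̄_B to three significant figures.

— Configuration A (ϕ=-35.3°):
Solar declination: sin δ = sin ε · sin L_s = sin 8.40° × sin 188.2° = -0.02084, so δ = -1.194°.
cos h₀ = −tan(-35.3°) tan(-1.194°) = -0.0148, h₀ = 1.5856 rad.
Bracket: h₀ sin ϕ sin δ + cos ϕ cos δ sin h₀ = 1.5856×-0.57786×-0.02084 + 0.81614×0.99978×0.99989 = 0.019095 + 0.815871 = 0.834966.
Q̄ = (S_0/π) × [bracket] = (1960/π) × 0.834966 = 520.92 W/m².
— Configuration B (ϕ=+20.6°):
cos h₀ = −tan(+20.6°) tan(+4.300°) = -0.0283, h₀ = 1.5991 rad.
Bracket: h₀ sin ϕ sin δ + cos ϕ cos δ sin h₀ = 1.5991×0.35184×0.07498 + 0.93606×0.99719×0.99960 = 0.042186 + 0.933056 = 0.975242.
Q̄ = (S_0/π) × [bracket] = (1960/π) × 0.975242 = 608.44 W/m².
Ratio Q̄_A / Q̄_B = 520.92 / 608.44 = 0.8562.

Q̄_A / Q̄_B ≈ 0.856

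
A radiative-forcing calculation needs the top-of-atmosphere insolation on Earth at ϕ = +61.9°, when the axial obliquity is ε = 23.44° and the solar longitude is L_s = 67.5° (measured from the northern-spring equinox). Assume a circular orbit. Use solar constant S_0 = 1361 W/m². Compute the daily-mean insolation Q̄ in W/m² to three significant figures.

Q̄ ≈ 465 W/m²

Solar declination: sin δ = sin ε · sin L_s = sin 23.44° × sin 67.5° = 0.36751, so δ = +21.562°.
cos h₀ = −tan(+61.9°) tan(+21.562°) = -0.7401, h₀ = 2.4040 rad.
Bracket: h₀ sin ϕ sin δ + cos ϕ cos δ sin h₀ = 2.4040×0.88213×0.36751 + 0.47101×0.93002×0.67253 = 0.779357 + 0.294601 = 1.073958.
Q̄ = (S_0/π) × [bracket] = (1361/π) × 1.073958 = 465.3 W/m².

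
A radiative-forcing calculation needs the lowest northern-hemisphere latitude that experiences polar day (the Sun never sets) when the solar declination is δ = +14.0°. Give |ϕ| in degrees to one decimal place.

|ϕ| = 76.0°

Polar day requires cos h₀ = −tan ϕ tan δ ≤ −1, i.e. tan ϕ tan δ ≥ 1.
The boundary is |tan ϕ| · |tan δ| = 1, so |ϕ| = 90° − |δ| = 90° − 14.0° = 76.0° in the northern hemisphere.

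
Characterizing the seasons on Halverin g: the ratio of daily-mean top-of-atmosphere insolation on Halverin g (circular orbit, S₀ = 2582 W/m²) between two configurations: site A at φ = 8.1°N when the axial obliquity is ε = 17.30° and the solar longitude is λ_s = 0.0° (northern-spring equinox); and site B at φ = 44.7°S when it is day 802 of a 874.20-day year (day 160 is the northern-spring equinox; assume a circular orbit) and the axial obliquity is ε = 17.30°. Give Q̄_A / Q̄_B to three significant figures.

Q̄_A / Q̄_B ≈ 0.954

— Configuration A (φ=+8.1°):
Solar declination: sin δ = sin ε · sin λ_s = sin 17.30° × sin 0.0° = 0.00000, so δ = +0.000°.
cos H₀ = −tan(+8.1°) tan(+0.000°) = -0.0000, H₀ = 1.5708 rad.
Bracket: H₀ sin φ sin δ + cos φ cos δ sin H₀ = 1.5708×0.14090×0.00000 + 0.99002×1.00000×1.00000 = 0.000000 + 0.990020 = 0.990020.
Q̄ = (S₀/π) × [bracket] = (2582/π) × 0.990020 = 813.67 W/m².
— Configuration B (φ=-44.7°):
Solar longitude: λ_s = 360° × (802 − 160)/874.20 = 264.379°.
sin δ = sin 17.30° × sin 264.379° = -0.29594, so δ = -17.214°.
cos H₀ = −tan(-44.7°) tan(-17.214°) = -0.3066, H₀ = 1.8824 rad.
Bracket: H₀ sin φ sin δ + cos φ cos δ sin H₀ = 1.8824×-0.70339×-0.29594 + 0.71080×0.95521×0.95184 = 0.391843 + 0.646264 = 1.038107.
Q̄ = (S₀/π) × [bracket] = (2582/π) × 1.038107 = 853.20 W/m².
Ratio Q̄_A / Q̄_B = 813.67 / 853.20 = 0.9537.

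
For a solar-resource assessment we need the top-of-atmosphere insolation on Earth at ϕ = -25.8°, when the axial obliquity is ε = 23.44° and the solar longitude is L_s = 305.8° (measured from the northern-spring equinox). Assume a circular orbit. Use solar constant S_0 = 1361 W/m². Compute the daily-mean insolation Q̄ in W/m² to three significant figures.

Q̄ ≈ 470 W/m²

Solar declination: sin δ = sin ε · sin L_s = sin 23.44° × sin 305.8° = -0.32263, so δ = -18.822°.
cos h₀ = −tan(-25.8°) tan(-18.822°) = -0.1648, h₀ = 1.7363 rad.
Bracket: h₀ sin ϕ sin δ + cos ϕ cos δ sin h₀ = 1.7363×-0.43523×-0.32263 + 0.90032×0.94652×0.98633 = 0.243808 + 0.840522 = 1.084330.
Q̄ = (S_0/π) × [bracket] = (1361/π) × 1.084330 = 469.8 W/m².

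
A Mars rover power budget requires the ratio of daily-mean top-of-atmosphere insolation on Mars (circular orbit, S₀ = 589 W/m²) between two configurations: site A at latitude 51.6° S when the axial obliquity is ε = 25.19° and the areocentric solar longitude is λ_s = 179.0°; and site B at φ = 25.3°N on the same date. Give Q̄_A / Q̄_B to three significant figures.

Q̄_A / Q̄_B ≈ 0.673

— Configuration A (φ=-51.6°):
sin δ = sin 25.19° × sin 179.0° = 0.00743, so δ = +0.426°.
cos H₀ = −tan(-51.6°) tan(+0.426°) = 0.0094, H₀ = 1.5614 rad.
Bracket: H₀ sin φ sin δ + cos φ cos δ sin H₀ = 1.5614×-0.78369×0.00743 + 0.62115×0.99997×0.99996 = -0.009092 + 0.621107 = 0.612015.
Q̄ = (S₀/π) × [bracket] = (589/π) × 0.612015 = 114.74 W/m².
— Configuration B (φ=+25.3°):
cos H₀ = −tan(+25.3°) tan(+0.426°) = -0.0035, H₀ = 1.5743 rad.
Bracket: H₀ sin φ sin δ + cos φ cos δ sin H₀ = 1.5743×0.42736×0.00743 + 0.90408×0.99997×0.99999 = 0.004999 + 0.904044 = 0.909043.
Q̄ = (S₀/π) × [bracket] = (589/π) × 0.909043 = 170.43 W/m².
Ratio Q̄_A / Q̄_B = 114.74 / 170.43 = 0.6732.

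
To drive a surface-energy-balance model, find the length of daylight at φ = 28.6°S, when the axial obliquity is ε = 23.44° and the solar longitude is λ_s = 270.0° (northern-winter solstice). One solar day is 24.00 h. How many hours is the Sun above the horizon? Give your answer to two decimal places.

Solar declination: sin δ = sin ε · sin λ_s = sin 23.44° × sin 270.0° = -0.39779, so δ = -23.440°.
cos H₀ = −tan φ · tan δ = −tan(-28.6°) × tan(-23.440°) = -0.2364, so H₀ = 1.8094 rad = 103.67°.
Daylight = 2H₀/(2π) × 24.00 h = (1.8094/π) × 24.00 = 13.82 h.

13.82 h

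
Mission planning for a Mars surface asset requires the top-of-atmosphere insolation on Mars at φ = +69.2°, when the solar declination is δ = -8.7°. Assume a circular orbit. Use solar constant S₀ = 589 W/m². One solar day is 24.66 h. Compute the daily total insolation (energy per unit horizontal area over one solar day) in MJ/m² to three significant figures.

2.63 MJ/m²

cos H₀ = −tan(+69.2°) tan(-8.700°) = 0.4028, H₀ = 1.1562 rad.
Bracket: H₀ sin φ sin δ + cos φ cos δ sin H₀ = 1.1562×0.93483×-0.15126 + 0.35511×0.98849×0.91527 = -0.163489 + 0.321281 = 0.157792.
Q̄ = (S₀/π) × [bracket] = (589/π) × 0.157792 = 29.584 W/m².
Daily total = Q̄ × 24.66 h × 3600 s/h = 29.584 × 24.66 × 3600 / 10⁶ = 2.626 MJ/m².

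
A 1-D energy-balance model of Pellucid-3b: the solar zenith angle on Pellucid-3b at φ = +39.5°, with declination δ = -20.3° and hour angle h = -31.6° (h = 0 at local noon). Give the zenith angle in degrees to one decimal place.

θ_z = 66.7°

cos θ_z = sin φ sin δ + cos φ cos δ cos h = -0.220678 + 0.616393 = 0.395715.
θ_z = arccos(0.395715) = 66.7°.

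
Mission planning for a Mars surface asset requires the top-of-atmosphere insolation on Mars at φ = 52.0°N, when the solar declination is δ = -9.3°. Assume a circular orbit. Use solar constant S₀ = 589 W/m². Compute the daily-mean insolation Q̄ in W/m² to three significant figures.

Q̄ ≈ 78.9 W/m²

cos H₀ = −tan(+52.0°) tan(-9.300°) = 0.2096, H₀ = 1.3596 rad.
Bracket: H₀ sin φ sin δ + cos φ cos δ sin H₀ = 1.3596×0.78801×-0.16160 + 0.61566×0.98686×0.97779 = -0.173135 + 0.594076 = 0.420941.
Q̄ = (S₀/π) × [bracket] = (589/π) × 0.420941 = 78.92 W/m².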